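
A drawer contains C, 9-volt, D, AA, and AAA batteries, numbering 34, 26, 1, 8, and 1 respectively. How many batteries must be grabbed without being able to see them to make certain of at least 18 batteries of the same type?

45

Treat the 5 types as pigeonholes.
In the worst case we take at most 17 of each type, but all 1 D, all 8 AA, and all 1 AAA (fewer than 17), giving 17 + 17 + 1 + 8 + 1 = 44.
One more battery then forces some type to 18, so 44 + 1 = 45.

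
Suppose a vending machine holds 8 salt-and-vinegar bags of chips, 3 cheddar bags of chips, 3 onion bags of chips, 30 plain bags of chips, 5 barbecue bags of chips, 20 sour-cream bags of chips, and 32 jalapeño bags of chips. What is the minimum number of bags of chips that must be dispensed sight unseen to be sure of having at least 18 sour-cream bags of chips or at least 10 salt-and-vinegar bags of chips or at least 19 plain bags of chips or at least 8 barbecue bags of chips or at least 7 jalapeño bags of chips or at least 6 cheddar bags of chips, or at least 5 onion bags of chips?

61

The worst case stops just short of every target: all 8 salt-and-vinegar, all 3 cheddar, all 3 onion, 18 plain, all 5 barbecue, 17 sour-cream, 6 jalapeño — 8 + 3 + 3 + 18 + 5 + 17 + 6 = 60 bags of chips.
One more bag of chips must push some flavor to its target, so 60 + 1 = 61.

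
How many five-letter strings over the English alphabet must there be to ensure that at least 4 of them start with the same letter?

There are 26 possible first letters acting as pigeonholes.
With 26 × 3 = 78 five-letter strings over the English alphabet we could place exactly 3 in each, with no class reaching 4.
One more forces some class to hold 4, so 78 + 1 = 79.

79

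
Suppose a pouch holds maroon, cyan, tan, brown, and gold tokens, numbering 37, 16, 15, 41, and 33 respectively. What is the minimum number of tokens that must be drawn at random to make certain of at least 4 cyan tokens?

The worst case draws every non-cyan token first: 37 + 15 + 41 + 33 = 126.
The next 4 draws are then forced to be cyan, giving 126 + 4 = 130.

130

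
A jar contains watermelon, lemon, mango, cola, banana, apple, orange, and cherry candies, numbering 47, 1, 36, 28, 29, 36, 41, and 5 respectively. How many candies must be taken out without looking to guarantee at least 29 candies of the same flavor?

In the worst case we take at most 28 of each flavor, but all 1 lemon and all 5 cherry (fewer than 28), giving 28 + 1 + 28 + 28 + 28 + 28 + 28 + 5 = 174.
One more candy then forces some flavor to 29, so 174 + 1 = 175.

175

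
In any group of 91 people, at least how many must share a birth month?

There are 12 months of the year, which serve as the pigeonholes.
If each of the 12 months of the year held at most 7, the total would be at most 12 × 7 = 84 < 91, a contradiction.
So at least one holds ⌈91/12⌉ = 8.

8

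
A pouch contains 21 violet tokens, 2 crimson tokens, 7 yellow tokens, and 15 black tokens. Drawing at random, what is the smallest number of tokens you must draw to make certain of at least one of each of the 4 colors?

44

The hardest color to obtain is crimson: we could draw every other token first — 45 − 2 = 43 tokens — without a single crimson one.
The next draw must be crimson, so 43 + 1 = 44.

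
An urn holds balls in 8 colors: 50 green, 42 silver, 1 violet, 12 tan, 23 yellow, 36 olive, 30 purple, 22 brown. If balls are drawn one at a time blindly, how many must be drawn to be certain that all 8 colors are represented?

The hardest color to obtain is violet: we could draw every other ball first — 216 − 1 = 215 balls — without a single violet one.
The next draw must be violet, so 215 + 1 = 216.

216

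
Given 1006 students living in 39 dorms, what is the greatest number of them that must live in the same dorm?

26

The 1006 students fall into 39 dorms.
If each of the 39 dorms held at most 25, the total would be at most 39 × 25 = 975 < 1006, a contradiction.
So at least one holds ⌈1006/39⌉ = 26.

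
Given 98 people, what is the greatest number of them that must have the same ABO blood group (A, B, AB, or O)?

25

There are 4 ABO blood groups, which serve as the pigeonholes.
If each of the 4 ABO blood groups held at most 24, the total would be at most 4 × 24 = 96 < 98, a contradiction.
So at least one holds ⌈98/4⌉ = 25.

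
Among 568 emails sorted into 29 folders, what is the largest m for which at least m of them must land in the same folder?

20

If each of the 29 folders held at most 19, the total would be at most 29 × 19 = 551 < 568, a contradiction.
So at least one holds ⌈568/29⌉ = 20.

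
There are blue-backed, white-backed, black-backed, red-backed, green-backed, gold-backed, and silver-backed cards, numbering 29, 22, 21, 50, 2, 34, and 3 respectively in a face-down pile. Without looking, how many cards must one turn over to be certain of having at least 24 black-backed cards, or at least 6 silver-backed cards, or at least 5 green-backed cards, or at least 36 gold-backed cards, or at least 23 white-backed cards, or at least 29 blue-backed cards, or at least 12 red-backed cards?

Each of the 7 back colors has its own threshold; avoid all of them simultaneously.
The worst case stops just short of every target: 28 blue-backed, 22 white-backed, all 21 black-backed, 11 red-backed, all 2 green-backed, all 34 gold-backed, all 3 silver-backed — 28 + 22 + 21 + 11 + 2 + 34 + 3 = 121 cards.
One more card must push some back color to its target, so 121 + 1 = 122.

122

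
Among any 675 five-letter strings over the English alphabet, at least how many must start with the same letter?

There are 26 possible first letters, which serve as the pigeonholes.
If each of the 26 possible first letters held at most 25, the total would be at most 26 × 25 = 650 < 675, a contradiction.
So at least one holds ⌈675/26⌉ = 26.

26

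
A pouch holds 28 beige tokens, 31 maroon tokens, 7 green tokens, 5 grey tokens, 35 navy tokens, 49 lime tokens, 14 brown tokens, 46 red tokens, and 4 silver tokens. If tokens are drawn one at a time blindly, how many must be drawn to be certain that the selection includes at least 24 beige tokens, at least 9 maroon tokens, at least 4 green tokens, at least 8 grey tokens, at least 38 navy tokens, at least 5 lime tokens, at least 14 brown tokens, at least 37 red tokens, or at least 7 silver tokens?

Each of the 9 colors has its own threshold; avoid all of them simultaneously.
The worst case stops just short of every target: 23 beige, 8 maroon, 3 green, all 5 grey, all 35 navy, 4 lime, 13 brown, 36 red, all 4 silver — 23 + 8 + 3 + 5 + 35 + 4 + 13 + 36 + 4 = 131 tokens.
One more token must push some color to its target, so 131 + 1 = 132.

132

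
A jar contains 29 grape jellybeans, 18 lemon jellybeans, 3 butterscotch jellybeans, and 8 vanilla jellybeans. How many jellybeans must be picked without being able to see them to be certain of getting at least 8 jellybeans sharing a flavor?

25

In the worst case we take at most 7 of each flavor, but all 3 butterscotch (fewer than 7), giving 7 + 7 + 3 + 7 = 24.
One more jellybean then forces some flavor to 8, so 24 + 1 = 25.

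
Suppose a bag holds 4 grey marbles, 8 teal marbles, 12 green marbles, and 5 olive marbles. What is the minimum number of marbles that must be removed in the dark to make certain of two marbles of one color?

5

The worst case takes 1 marble of each color without reaching 2 of any: 4 × 1 = 4.
The next marble must bring some color to 2, so 4 + 1 = 5.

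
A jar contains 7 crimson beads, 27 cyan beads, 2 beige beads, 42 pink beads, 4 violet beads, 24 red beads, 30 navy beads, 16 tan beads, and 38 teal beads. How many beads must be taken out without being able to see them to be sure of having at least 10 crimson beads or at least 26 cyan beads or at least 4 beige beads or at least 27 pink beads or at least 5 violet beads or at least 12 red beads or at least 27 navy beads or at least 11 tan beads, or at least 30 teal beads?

Each of the 9 colors has its own threshold; avoid all of them simultaneously.
The worst case stops just short of every target: all 7 crimson, 25 cyan, all 2 beige, 26 pink, 4 violet, 11 red, 26 navy, 10 tan, 29 teal — 7 + 25 + 2 + 26 + 4 + 11 + 26 + 10 + 29 = 140 beads.
One more bead must push some color to its target, so 140 + 1 = 141.

141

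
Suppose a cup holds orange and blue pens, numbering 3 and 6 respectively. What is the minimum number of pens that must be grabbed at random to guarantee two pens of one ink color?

The worst case takes 1 pen of each ink color without reaching 2 of any: 2 × 1 = 2.
The next pen must bring some ink color to 2, so 2 + 1 = 3.

3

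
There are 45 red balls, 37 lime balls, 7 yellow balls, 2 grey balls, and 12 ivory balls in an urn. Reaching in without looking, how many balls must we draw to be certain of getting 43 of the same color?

101

In the worst case we take at most 42 of each color, but all 37 lime, all 7 yellow, all 2 grey, and all 12 ivory (fewer than 42), giving 42 + 37 + 7 + 2 + 12 = 100.
One more ball then forces some color to 43, so 100 + 1 = 101.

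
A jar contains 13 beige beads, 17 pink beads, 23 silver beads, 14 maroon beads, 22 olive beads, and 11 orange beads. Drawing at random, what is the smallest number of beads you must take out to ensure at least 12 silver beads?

89

To avoid silver beads as long as possible, exhaust the other 5 colors first.
The worst case draws every non-silver bead first: 13 + 17 + 14 + 22 + 11 = 77.
The next 12 draws are then forced to be silver, giving 77 + 12 = 89.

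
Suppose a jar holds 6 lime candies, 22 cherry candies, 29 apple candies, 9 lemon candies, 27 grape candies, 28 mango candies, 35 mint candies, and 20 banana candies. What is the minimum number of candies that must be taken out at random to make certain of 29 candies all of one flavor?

169

In the worst case we take at most 28 of each flavor, but all 6 lime, all 22 cherry, all 9 lemon, all 27 grape, and all 20 banana (fewer than 28), giving 6 + 22 + 28 + 9 + 27 + 28 + 28 + 20 = 168.
One more candy then forces some flavor to 29, so 168 + 1 = 169.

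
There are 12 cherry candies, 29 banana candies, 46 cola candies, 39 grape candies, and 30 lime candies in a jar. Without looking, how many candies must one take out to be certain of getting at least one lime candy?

The worst case draws every non-lime candy first: 12 + 29 + 46 + 39 = 126.
The next draw is then forced to be lime, giving 126 + 1 = 127.

127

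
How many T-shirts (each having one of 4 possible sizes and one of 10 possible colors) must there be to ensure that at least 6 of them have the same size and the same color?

201

There are 4 × 10 = 40 (size, color) combinations acting as pigeonholes.
With 40 × 5 = 200 T-shirts we could place exactly 5 in each, with no (size, color) pair reaching 6.
One more forces some (size, color) pair to hold 6, so 200 + 1 = 201.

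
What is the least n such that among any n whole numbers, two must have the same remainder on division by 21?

Two integers differ by a multiple of 21 exactly when they share a remainder mod 21.
There are 21 residue classes mod 21, so 21 integers can all lie in distinct classes.
One more integer must repeat a residue, giving a difference divisible by 21. So n = 21 + 1 = 22.

22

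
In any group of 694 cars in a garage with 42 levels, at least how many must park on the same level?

If each of the 42 levels held at most 16, the total would be at most 42 × 16 = 672 < 694, a contradiction.
So at least one holds ⌈694/42⌉ = 17.

17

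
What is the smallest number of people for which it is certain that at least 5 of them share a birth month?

49

There are 12 months of the year acting as pigeonholes.
With 12 × 4 = 48 people we could place exactly 4 in each, with no class reaching 5.
One more forces some class to hold 5, so 48 + 1 = 49.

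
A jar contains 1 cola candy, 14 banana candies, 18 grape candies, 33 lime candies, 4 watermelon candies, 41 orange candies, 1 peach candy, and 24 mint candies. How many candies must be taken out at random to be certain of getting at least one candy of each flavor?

The hardest flavor to obtain is cola: we could draw every other candy first — 136 − 1 = 135 candies — without a single cola one.
The next draw must be cola, so 135 + 1 = 136.

136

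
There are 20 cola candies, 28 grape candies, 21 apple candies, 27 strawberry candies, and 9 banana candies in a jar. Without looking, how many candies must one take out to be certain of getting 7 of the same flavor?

31

The worst case takes 6 candies of each flavor without reaching 7 of any: 5 × 6 = 30.
The next candy must bring some flavor to 7, so 30 + 1 = 31.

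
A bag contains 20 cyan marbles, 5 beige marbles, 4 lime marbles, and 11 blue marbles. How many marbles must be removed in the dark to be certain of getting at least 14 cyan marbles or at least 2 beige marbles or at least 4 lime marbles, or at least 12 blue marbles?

The worst case stops just short of every target: 13 cyan, 1 beige, 3 lime, 11 blue — 13 + 1 + 3 + 11 = 28 marbles.
One more marble must push some color to its target, so 28 + 1 = 29.

29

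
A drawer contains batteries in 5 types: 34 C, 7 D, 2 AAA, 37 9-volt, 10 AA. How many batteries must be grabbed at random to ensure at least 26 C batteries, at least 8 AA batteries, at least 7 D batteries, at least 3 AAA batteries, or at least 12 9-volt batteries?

52

The worst case stops just short of every target: 25 C, 6 D, 2 AAA, 11 9-volt, 7 AA — 25 + 6 + 2 + 11 + 7 = 51 batteries.
One more battery must push some type to its target, so 51 + 1 = 52.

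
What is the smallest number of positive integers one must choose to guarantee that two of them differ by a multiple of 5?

6

Use the pigeonhole principle on residue classes: two integers differ by a multiple of 5 exactly when they share a remainder mod 5.
There are 5 residue classes mod 5, so 5 integers can all lie in distinct classes.
One more integer must repeat a residue, giving a difference divisible by 5. So n = 5 + 1 = 6.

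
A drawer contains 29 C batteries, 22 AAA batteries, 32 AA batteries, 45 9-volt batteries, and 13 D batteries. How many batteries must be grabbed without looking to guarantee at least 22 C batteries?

134

To avoid C batteries as long as possible, exhaust the other 4 types first.
The worst case draws every non-C battery first: 22 + 32 + 45 + 13 = 112.
The next 22 draws are then forced to be C, giving 112 + 22 = 134.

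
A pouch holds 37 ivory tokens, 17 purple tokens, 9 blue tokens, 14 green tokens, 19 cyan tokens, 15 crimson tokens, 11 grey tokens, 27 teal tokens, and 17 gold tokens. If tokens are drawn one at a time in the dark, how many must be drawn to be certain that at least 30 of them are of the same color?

159

In the worst case we take at most 29 of each color, but all 17 purple, all 9 blue, all 14 green, all 19 cyan, all 15 crimson, all 11 grey, all 27 teal, and all 17 gold (fewer than 29), giving 29 + 17 + 9 + 14 + 19 + 15 + 11 + 27 + 17 = 158.
One more token then forces some color to 30, so 158 + 1 = 159.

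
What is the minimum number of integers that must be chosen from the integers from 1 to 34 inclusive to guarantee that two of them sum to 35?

Partition {1, …, 34} into 17 pairs: {1,34}, {2,33}, …, {17,18}.
Choosing 17 integers — say the integers 1 through 17 — takes one from each pair and avoids the property.
Choosing 18 forces two into the same pair by pigeonhole, and those sum to 35. So 18.

18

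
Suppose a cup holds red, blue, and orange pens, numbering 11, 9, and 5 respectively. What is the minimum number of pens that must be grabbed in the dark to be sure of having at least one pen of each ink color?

The hardest ink color to obtain is orange: we could draw every other pen first — 25 − 5 = 20 pens — without a single orange one.
The next draw must be orange, so 20 + 1 = 21.

21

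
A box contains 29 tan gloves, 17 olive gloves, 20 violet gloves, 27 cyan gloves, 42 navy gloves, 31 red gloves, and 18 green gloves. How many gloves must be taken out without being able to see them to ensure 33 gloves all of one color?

In the worst case we take at most 32 of each color, but all 29 tan, all 17 olive, all 20 violet, all 27 cyan, all 31 red, and all 18 green (fewer than 32), giving 29 + 17 + 20 + 27 + 32 + 31 + 18 = 174.
One more glove then forces some color to 33, so 174 + 1 = 175.

175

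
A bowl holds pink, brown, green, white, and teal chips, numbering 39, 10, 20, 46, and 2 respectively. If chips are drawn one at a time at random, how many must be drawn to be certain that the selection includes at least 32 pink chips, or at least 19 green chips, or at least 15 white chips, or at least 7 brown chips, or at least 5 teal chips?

72

Each of the 5 colors has its own threshold; avoid all of them simultaneously.
The worst case stops just short of every target: 31 pink, 6 brown, 18 green, 14 white, all 2 teal — 31 + 6 + 18 + 14 + 2 = 71 chips.
One more chip must push some color to its target, so 71 + 1 = 72.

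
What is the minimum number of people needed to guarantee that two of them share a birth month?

13

There are 12 months of the year acting as pigeonholes.
With 12 people we could place one in each, avoiding any repeat.
One more forces some class to hold 2, so 12 + 1 = 13.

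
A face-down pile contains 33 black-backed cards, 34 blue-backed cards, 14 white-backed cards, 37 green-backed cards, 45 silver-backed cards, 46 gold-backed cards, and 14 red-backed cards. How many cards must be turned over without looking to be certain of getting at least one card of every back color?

The hardest back color to obtain is white-backed: we could draw every other card first — 223 − 14 = 209 cards — without a single white-backed one.
The next draw must be white-backed, so 209 + 1 = 210.

210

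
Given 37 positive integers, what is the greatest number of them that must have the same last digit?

4

If each of the 10 possible last digits held at most 3, the total would be at most 10 × 3 = 30 < 37, a contradiction.
So at least one holds ⌈37/10⌉ = 4.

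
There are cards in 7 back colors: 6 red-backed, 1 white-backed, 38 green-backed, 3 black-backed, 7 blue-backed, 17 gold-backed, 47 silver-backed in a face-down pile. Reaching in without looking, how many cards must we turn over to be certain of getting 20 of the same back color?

Treat the 7 back colors as pigeonholes.
In the worst case we take at most 19 of each back color, but all 6 red-backed, all 1 white-backed, all 3 black-backed, all 7 blue-backed, and all 17 gold-backed (fewer than 19), giving 6 + 1 + 19 + 3 + 7 + 17 + 19 = 72.
One more card then forces some back color to 20, so 72 + 1 = 73.

73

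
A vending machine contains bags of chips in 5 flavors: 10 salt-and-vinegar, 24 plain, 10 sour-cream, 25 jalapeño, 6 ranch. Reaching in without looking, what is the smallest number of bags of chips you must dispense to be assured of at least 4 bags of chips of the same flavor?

The worst case takes 3 bags of chips of each flavor without reaching 4 of any: 5 × 3 = 15.
The next bag of chips must bring some flavor to 4, so 15 + 1 = 16.

16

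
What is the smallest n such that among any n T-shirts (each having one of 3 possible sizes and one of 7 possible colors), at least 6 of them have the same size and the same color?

106

There are 3 × 7 = 21 (size, color) combinations acting as pigeonholes.
With 21 × 5 = 105 T-shirts we could place exactly 5 in each, with no (size, color) pair reaching 6.
One more forces some (size, color) pair to hold 6, so 105 + 1 = 106.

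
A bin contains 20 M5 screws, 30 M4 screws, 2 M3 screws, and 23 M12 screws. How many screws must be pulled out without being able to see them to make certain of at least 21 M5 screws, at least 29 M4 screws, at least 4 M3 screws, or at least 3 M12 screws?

53

Each of the 4 sizes has its own threshold; avoid all of them simultaneously.
The worst case stops just short of every target: 20 M5, 28 M4, all 2 M3, 2 M12 — 20 + 28 + 2 + 2 = 52 screws.
One more screw must push some size to its target, so 52 + 1 = 53.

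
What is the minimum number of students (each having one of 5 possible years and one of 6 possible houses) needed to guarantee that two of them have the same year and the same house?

There are 5 × 6 = 30 (year, house) combinations acting as pigeonholes.
With 30 students we could place one in each, avoiding any repeat.
One more forces some (year, house) pair to hold 2, so 30 + 1 = 31.

31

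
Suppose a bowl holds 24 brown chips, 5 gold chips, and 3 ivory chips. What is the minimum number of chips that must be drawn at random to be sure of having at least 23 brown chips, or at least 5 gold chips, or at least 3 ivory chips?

29

The worst case stops just short of every target: 22 brown, 4 gold, 2 ivory — 22 + 4 + 2 = 28 chips.
One more chip must push some color to its target, so 28 + 1 = 29.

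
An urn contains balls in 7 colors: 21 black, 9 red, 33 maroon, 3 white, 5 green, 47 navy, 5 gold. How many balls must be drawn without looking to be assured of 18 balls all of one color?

74

In the worst case we take at most 17 of each color, but all 9 red, all 3 white, all 5 green, and all 5 gold (fewer than 17), giving 17 + 9 + 17 + 3 + 5 + 17 + 5 = 73.
One more ball then forces some color to 18, so 73 + 1 = 74.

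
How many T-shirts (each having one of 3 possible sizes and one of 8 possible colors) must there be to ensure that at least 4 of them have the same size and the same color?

73

There are 3 × 8 = 24 (size, color) combinations acting as pigeonholes.
With 24 × 3 = 72 T-shirts we could place exactly 3 in each, with no (size, color) pair reaching 4.
One more forces some (size, color) pair to hold 4, so 72 + 1 = 73.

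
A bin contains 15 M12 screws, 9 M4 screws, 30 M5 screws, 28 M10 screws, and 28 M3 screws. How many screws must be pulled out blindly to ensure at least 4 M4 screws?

105

The worst case draws every non-M4 screw first: 15 + 30 + 28 + 28 = 101.
The next 4 draws are then forced to be M4, giving 101 + 4 = 105.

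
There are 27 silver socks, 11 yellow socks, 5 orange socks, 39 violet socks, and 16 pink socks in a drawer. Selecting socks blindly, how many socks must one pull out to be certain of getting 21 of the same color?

73

In the worst case we take at most 20 of each color, but all 11 yellow, all 5 orange, and all 16 pink (fewer than 20), giving 20 + 11 + 5 + 20 + 16 = 72.
One more sock then forces some color to 21, so 72 + 1 = 73.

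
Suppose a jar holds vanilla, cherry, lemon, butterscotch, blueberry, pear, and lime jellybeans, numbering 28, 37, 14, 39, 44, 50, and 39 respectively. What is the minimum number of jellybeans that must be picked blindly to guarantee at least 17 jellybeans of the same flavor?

111

Treat the 7 flavors as pigeonholes.
In the worst case we take at most 16 of each flavor, but all 14 lemon (fewer than 16), giving 16 + 16 + 14 + 16 + 16 + 16 + 16 = 110.
One more jellybean then forces some flavor to 17, so 110 + 1 = 111.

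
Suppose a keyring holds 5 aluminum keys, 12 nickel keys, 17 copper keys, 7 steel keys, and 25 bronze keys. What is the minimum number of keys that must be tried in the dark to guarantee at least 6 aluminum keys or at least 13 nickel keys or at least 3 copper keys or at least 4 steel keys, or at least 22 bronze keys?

44

The worst case stops just short of every target: 5 aluminum, 12 nickel, 2 copper, 3 steel, 21 bronze — 5 + 12 + 2 + 3 + 21 = 43 keys.
One more key must push some type to its target, so 43 + 1 = 44.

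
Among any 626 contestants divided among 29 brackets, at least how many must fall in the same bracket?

The 626 contestants fall into 29 brackets.
If each of the 29 brackets held at most 21, the total would be at most 29 × 21 = 609 < 626, a contradiction.
So at least one holds ⌈626/29⌉ = 22.

22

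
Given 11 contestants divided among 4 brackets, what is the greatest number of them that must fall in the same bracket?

3

The 11 contestants fall into 4 brackets.
If each of the 4 brackets held at most 2, the total would be at most 4 × 2 = 8 < 11, a contradiction.
So at least one holds ⌈11/4⌉ = 3.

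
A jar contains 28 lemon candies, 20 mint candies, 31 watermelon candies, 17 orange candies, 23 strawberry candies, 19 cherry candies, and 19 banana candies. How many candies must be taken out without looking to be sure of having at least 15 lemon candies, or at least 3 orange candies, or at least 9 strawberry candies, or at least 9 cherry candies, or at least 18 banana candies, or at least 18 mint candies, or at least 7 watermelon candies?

73

The worst case stops just short of every target: 14 lemon, 17 mint, 6 watermelon, 2 orange, 8 strawberry, 8 cherry, 17 banana — 14 + 17 + 6 + 2 + 8 + 8 + 17 = 72 candies.
One more candy must push some flavor to its target, so 72 + 1 = 73.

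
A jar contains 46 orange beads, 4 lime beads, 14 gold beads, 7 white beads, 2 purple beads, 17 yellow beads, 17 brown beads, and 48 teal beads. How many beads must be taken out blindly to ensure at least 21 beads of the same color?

102

In the worst case we take at most 20 of each color, but all 4 lime, all 14 gold, all 7 white, all 2 purple, all 17 yellow, and all 17 brown (fewer than 20), giving 20 + 4 + 14 + 7 + 2 + 17 + 17 + 20 = 101.
One more bead then forces some color to 21, so 101 + 1 = 102.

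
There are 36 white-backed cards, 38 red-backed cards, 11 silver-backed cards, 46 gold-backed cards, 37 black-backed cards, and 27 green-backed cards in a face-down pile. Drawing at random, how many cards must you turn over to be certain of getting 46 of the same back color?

195

In the worst case we take at most 45 of each back color, but all 36 white-backed, all 38 red-backed, all 11 silver-backed, all 37 black-backed, and all 27 green-backed (fewer than 45), giving 36 + 38 + 11 + 45 + 37 + 27 = 194.
One more card then forces some back color to 46, so 194 + 1 = 195.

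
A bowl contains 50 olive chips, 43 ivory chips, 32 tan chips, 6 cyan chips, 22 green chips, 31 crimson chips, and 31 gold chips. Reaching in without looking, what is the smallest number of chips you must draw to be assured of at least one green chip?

To avoid green chips as long as possible, exhaust the other 6 colors first.
The worst case draws every non-green chip first: 50 + 43 + 32 + 6 + 31 + 31 = 193.
The next draw is then forced to be green, giving 193 + 1 = 194.

194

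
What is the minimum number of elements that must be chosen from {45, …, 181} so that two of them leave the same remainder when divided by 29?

Group the integers by remainder mod 29; there are 29 residue classes, each nonempty in this range.
Choosing one from each class (29 integers) avoids any shared remainder.
One more choice must repeat a class, so two differ by a multiple of 29. Hence 29 + 1 = 30.

30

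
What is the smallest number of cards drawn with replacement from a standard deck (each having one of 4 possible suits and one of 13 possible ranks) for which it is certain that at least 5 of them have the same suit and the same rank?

There are 4 × 13 = 52 (suit, rank) combinations acting as pigeonholes.
With 52 × 4 = 208 cards drawn with replacement from a standard deck we could place exactly 4 in each, with no (suit, rank) pair reaching 5.
One more forces some (suit, rank) pair to hold 5, so 208 + 1 = 209.

209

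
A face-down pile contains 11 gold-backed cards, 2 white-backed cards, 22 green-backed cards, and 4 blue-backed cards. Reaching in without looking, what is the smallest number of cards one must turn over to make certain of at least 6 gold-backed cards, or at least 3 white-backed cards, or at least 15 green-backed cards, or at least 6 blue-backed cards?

The worst case stops just short of every target: 5 gold-backed, 2 white-backed, 14 green-backed, all 4 blue-backed — 5 + 2 + 14 + 4 = 25 cards.
One more card must push some back color to its target, so 25 + 1 = 26.

26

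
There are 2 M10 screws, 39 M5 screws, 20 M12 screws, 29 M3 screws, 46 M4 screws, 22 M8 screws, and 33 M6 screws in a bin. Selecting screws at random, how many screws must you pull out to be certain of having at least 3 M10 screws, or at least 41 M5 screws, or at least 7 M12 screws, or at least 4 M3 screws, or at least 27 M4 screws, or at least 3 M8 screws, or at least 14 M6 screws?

92

The worst case stops just short of every target: 2 M10, all 39 M5, 6 M12, 3 M3, 26 M4, 2 M8, 13 M6 — 2 + 39 + 6 + 3 + 26 + 2 + 13 = 91 screws.
One more screw must push some size to its target, so 91 + 1 = 92.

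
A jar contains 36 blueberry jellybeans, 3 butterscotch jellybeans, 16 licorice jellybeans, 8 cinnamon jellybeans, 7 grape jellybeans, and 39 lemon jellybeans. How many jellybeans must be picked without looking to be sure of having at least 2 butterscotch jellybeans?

The worst case draws every non-butterscotch jellybean first: 36 + 16 + 8 + 7 + 39 = 106.
The next 2 draws are then forced to be butterscotch, giving 106 + 2 = 108.

108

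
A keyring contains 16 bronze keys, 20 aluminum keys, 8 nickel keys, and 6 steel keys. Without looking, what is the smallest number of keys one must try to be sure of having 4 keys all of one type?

Treat the 4 types as pigeonholes.
The worst case takes 3 keys of each type without reaching 4 of any: 4 × 3 = 12.
The next key must bring some type to 4, so 12 + 1 = 13.

13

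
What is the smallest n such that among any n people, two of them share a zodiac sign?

13

There are 12 zodiac signs acting as pigeonholes.
With 12 people we could place one in each, avoiding any repeat.
One more forces some class to hold 2, so 12 + 1 = 13.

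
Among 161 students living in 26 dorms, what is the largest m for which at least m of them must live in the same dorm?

7

If each of the 26 dorms held at most 6, the total would be at most 26 × 6 = 156 < 161, a contradiction.
So at least one holds ⌈161/26⌉ = 7.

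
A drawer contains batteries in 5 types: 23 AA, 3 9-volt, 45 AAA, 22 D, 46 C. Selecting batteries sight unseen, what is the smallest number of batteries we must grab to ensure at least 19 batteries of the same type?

In the worst case we take at most 18 of each type, but all 3 9-volt (fewer than 18), giving 18 + 3 + 18 + 18 + 18 = 75.
One more battery then forces some type to 19, so 75 + 1 = 76.

76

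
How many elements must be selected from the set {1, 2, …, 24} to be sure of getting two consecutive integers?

13

Partition {1, …, 24} into 12 pairs: {1,2}, {3,4}, …, {23,24}.
Choosing 12 integers — say the 12 even numbers 2, 4, …, 24 — takes one from each pair and avoids the property.
Choosing 13 forces two into the same pair by pigeonhole, and those are consecutive. So 13.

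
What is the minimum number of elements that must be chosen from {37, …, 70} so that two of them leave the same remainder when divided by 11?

Use the pigeonhole principle on residue classes: group the integers by remainder mod 11; there are 11 residue classes, each nonempty in this range.
Choosing one from each class (11 integers) avoids any shared remainder.
One more choice must repeat a class, so two differ by a multiple of 11. Hence 11 + 1 = 12.

12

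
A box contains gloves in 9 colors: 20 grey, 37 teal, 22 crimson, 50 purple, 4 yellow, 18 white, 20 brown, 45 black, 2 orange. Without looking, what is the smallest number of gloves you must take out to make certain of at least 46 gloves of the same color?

214

In the worst case we take at most 45 of each color, but all 20 grey, all 37 teal, all 22 crimson, all 4 yellow, all 18 white, all 20 brown, and all 2 orange (fewer than 45), giving 20 + 37 + 22 + 45 + 4 + 18 + 20 + 45 + 2 = 213.
One more glove then forces some color to 46, so 213 + 1 = 214.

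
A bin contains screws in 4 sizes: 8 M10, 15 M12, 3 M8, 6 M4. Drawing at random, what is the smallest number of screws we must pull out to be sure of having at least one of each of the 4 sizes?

30

The hardest size to obtain is M8: we could draw every other screw first — 32 − 3 = 29 screws — without a single M8 one.
The next draw must be M8, so 29 + 1 = 30.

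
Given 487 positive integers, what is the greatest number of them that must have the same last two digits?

There are 100 possible two-digit endings, which serve as the pigeonholes.
If each of the 100 possible two-digit endings held at most 4, the total would be at most 100 × 4 = 400 < 487, a contradiction.
So at least one holds ⌈487/100⌉ = 5.

5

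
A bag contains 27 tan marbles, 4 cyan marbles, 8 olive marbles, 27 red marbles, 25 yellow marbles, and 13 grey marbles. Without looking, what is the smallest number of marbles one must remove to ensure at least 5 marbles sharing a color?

25

The worst case takes 4 marbles of each color without reaching 5 of any: 6 × 4 = 24.
The next marble must bring some color to 5, so 24 + 1 = 25.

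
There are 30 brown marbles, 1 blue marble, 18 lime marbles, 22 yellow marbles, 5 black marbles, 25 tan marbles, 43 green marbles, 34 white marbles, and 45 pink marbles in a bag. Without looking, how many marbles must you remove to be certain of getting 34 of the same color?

201

In the worst case we take at most 33 of each color, but all 30 brown, all 1 blue, all 18 lime, all 22 yellow, all 5 black, and all 25 tan (fewer than 33), giving 30 + 1 + 18 + 22 + 5 + 25 + 33 + 33 + 33 = 200.
One more marble then forces some color to 34, so 200 + 1 = 201.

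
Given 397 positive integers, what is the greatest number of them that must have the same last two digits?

4

If each of the 100 possible two-digit endings held at most 3, the total would be at most 100 × 3 = 300 < 397, a contradiction.
So at least one holds ⌈397/100⌉ = 4.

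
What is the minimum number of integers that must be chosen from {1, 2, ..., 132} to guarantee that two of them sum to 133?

67

Partition {1, …, 132} into 66 pairs: {1,132}, {2,131}, …, {66,67}.
Choosing 66 integers — say the integers 1 through 66 — takes one from each pair and avoids the property.
Choosing 67 forces two into the same pair by pigeonhole, and those sum to 133. So 67.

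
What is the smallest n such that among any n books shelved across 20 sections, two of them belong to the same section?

21

There are 20 sections acting as pigeonholes.
With 20 books we could place one in each, avoiding any repeat.
One more forces some class to hold 2, so 20 + 1 = 21.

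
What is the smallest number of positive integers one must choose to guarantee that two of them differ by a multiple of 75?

76

Use the pigeonhole principle on residue classes: two integers differ by a multiple of 75 exactly when they share a remainder mod 75.
There are 75 residue classes mod 75, so 75 integers can all lie in distinct classes.
One more integer must repeat a residue, giving a difference divisible by 75. So n = 75 + 1 = 76.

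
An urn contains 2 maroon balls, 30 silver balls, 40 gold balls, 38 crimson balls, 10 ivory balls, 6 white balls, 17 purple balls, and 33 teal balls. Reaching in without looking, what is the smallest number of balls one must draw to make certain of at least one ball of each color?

175

The hardest color to obtain is maroon: we could draw every other ball first — 176 − 2 = 174 balls — without a single maroon one.
The next draw must be maroon, so 174 + 1 = 175.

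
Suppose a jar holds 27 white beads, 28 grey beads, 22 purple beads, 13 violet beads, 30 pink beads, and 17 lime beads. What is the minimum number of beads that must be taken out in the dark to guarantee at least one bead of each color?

125

The hardest color to obtain is violet: we could draw every other bead first — 137 − 13 = 124 beads — without a single violet one.
The next draw must be violet, so 124 + 1 = 125.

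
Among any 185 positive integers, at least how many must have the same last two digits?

2

The 185 positive integers fall into 100 possible two-digit endings.
If each of the 100 possible two-digit endings held at most 1, the total would be at most 100 × 1 = 100 < 185, a contradiction.
So at least one holds ⌈185/100⌉ = 2.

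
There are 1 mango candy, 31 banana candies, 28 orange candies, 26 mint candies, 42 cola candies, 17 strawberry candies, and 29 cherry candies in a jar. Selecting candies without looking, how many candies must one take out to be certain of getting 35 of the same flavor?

167

In the worst case we take at most 34 of each flavor, but all 1 mango, all 31 banana, all 28 orange, all 26 mint, all 17 strawberry, and all 29 cherry (fewer than 34), giving 1 + 31 + 28 + 26 + 34 + 17 + 29 = 166.
One more candy then forces some flavor to 35, so 166 + 1 = 167.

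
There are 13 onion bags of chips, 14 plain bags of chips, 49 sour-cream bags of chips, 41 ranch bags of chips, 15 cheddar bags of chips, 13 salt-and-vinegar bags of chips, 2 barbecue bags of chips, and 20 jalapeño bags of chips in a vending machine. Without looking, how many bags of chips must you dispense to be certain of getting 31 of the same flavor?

Treat the 8 flavors as pigeonholes.
In the worst case we take at most 30 of each flavor, but all 13 onion, all 14 plain, all 15 cheddar, all 13 salt-and-vinegar, all 2 barbecue, and all 20 jalapeño (fewer than 30), giving 13 + 14 + 30 + 30 + 15 + 13 + 2 + 20 = 137.
One more bag of chips then forces some flavor to 31, so 137 + 1 = 138.

138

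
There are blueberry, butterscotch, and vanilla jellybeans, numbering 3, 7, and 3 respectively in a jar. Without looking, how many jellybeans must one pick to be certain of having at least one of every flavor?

The hardest flavor to obtain is blueberry: we could draw every other jellybean first — 13 − 3 = 10 jellybeans — without a single blueberry one.
The next draw must be blueberry, so 10 + 1 = 11.

11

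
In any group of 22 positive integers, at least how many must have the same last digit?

There are 10 possible last digits, which serve as the pigeonholes.
If each of the 10 possible last digits held at most 2, the total would be at most 10 × 2 = 20 < 22, a contradiction.
So at least one holds ⌈22/10⌉ = 3.

3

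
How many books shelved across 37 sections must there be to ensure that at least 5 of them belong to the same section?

149

There are 37 sections acting as pigeonholes.
With 37 × 4 = 148 books we could place exactly 4 in each, with no class reaching 5.
One more forces some class to hold 5, so 148 + 1 = 149.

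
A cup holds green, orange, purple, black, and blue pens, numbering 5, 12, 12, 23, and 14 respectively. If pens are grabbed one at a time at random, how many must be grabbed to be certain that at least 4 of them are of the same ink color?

Treat the 5 ink colors as pigeonholes.
The worst case takes 3 pens of each ink color without reaching 4 of any: 5 × 3 = 15.
The next pen must bring some ink color to 4, so 15 + 1 = 16.

16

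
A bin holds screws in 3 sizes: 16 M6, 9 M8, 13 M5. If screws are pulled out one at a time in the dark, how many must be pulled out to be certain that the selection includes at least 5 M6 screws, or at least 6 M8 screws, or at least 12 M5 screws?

Each of the 3 sizes has its own threshold; avoid all of them simultaneously.
The worst case stops just short of every target: 4 M6, 5 M8, 11 M5 — 4 + 5 + 11 = 20 screws.
One more screw must push some size to its target, so 20 + 1 = 21.

21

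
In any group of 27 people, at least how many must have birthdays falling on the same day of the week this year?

The 27 people fall into 7 days of the week.
If each of the 7 days of the week held at most 3, the total would be at most 7 × 3 = 21 < 27, a contradiction.
So at least one holds ⌈27/7⌉ = 4.

4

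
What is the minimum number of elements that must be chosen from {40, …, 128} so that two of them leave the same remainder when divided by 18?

19

Group the integers by remainder mod 18; there are 18 residue classes, each nonempty in this range.
Choosing one from each class (18 integers) avoids any shared remainder.
One more choice must repeat a class, so two differ by a multiple of 18. Hence 18 + 1 = 19.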